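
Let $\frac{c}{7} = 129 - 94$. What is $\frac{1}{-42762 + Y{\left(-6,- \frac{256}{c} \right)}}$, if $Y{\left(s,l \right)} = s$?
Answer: $- \frac{1}{42768} \approx -2.3382 \cdot 10^{-5}$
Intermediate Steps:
$c = 245$ ($c = 7 \left(129 - 94\right) = 7 \cdot 35 = 245$)
$\frac{1}{-42762 + Y{\left(-6,- \frac{256}{c} \right)}} = \frac{1}{-42762 - 6} = \frac{1}{-42768} = - \frac{1}{42768}$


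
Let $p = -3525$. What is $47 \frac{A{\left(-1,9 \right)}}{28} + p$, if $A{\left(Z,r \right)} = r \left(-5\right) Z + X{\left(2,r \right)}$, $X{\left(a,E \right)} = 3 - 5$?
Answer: $- \frac{96679}{28} \approx -3452.8$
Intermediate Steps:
$X{\left(a,E \right)} = -2$ ($X{\left(a,E \right)} = 3 - 5 = -2$)
$A{\left(Z,r \right)} = -2 - 5 Z r$ ($A{\left(Z,r \right)} = r \left(-5\right) Z - 2 = - 5 r Z - 2 = - 5 Z r - 2 = -2 - 5 Z r$)
$47 \frac{A{\left(-1,9 \right)}}{28} + p = 47 \frac{-2 - \left(-5\right) 9}{28} - 3525 = 47 \left(-2 + 45\right) \frac{1}{28} - 3525 = 47 \cdot 43 \cdot \frac{1}{28} - 3525 = 47 \cdot \frac{43}{28} - 3525 = \frac{2021}{28} - 3525 = - \frac{96679}{28}$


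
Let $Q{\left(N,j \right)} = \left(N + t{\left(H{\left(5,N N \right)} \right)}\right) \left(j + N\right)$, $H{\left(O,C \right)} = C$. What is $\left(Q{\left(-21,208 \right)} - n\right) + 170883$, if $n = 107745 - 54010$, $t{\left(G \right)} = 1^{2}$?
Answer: $113408$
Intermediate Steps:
$t{\left(G \right)} = 1$
$Q{\left(N,j \right)} = \left(1 + N\right) \left(N + j\right)$ ($Q{\left(N,j \right)} = \left(N + 1\right) \left(j + N\right) = \left(1 + N\right) \left(N + j\right)$)
$n = 53735$
$\left(Q{\left(-21,208 \right)} - n\right) + 170883 = \left(\left(-21 + 208 + \left(-21\right)^{2} - 4368\right) - 53735\right) + 170883 = \left(\left(-21 + 208 + 441 - 4368\right) - 53735\right) + 170883 = \left(-3740 - 53735\right) + 170883 = -57475 + 170883 = 113408$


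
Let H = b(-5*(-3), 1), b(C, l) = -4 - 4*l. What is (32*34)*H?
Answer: -8704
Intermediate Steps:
H = -8 (H = -4 - 4*1 = -4 - 4 = -8)
(32*34)*H = (32*34)*(-8) = 1088*(-8) = -8704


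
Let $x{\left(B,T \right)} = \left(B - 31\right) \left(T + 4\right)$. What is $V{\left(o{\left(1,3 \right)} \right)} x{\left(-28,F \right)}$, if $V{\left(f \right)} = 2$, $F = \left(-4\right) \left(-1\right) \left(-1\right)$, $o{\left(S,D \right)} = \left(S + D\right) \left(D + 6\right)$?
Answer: $0$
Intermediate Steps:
$o{\left(S,D \right)} = \left(6 + D\right) \left(D + S\right)$ ($o{\left(S,D \right)} = \left(D + S\right) \left(6 + D\right) = \left(6 + D\right) \left(D + S\right)$)
$F = -4$ ($F = 4 \left(-1\right) = -4$)
$x{\left(B,T \right)} = \left(-31 + B\right) \left(4 + T\right)$
$V{\left(o{\left(1,3 \right)} \right)} x{\left(-28,F \right)} = 2 \left(-124 - -124 + 4 \left(-28\right) - -112\right) = 2 \left(-124 + 124 - 112 + 112\right) = 2 \cdot 0 = 0$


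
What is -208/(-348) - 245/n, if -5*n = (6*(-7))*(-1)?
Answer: 5179/174 ≈ 29.764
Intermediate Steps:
n = -42/5 (n = -6*(-7)*(-1)/5 = -(-42)*(-1)/5 = -⅕*42 = -42/5 ≈ -8.4000)
-208/(-348) - 245/n = -208/(-348) - 245/(-42/5) = -208*(-1/348) - 245*(-5/42) = 52/87 + 175/6 = 5179/174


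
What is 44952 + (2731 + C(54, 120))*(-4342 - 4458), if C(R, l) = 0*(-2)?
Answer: -23987848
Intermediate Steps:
C(R, l) = 0
44952 + (2731 + C(54, 120))*(-4342 - 4458) = 44952 + (2731 + 0)*(-4342 - 4458) = 44952 + 2731*(-8800) = 44952 - 24032800 = -23987848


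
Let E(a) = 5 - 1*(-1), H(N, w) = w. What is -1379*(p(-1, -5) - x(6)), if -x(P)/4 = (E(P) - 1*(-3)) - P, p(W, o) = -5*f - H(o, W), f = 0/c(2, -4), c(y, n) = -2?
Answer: -17927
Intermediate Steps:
E(a) = 6 (E(a) = 5 + 1 = 6)
f = 0 (f = 0/(-2) = 0*(-½) = 0)
p(W, o) = -W (p(W, o) = -5*0 - W = 0 - W = -W)
x(P) = -36 + 4*P (x(P) = -4*((6 - 1*(-3)) - P) = -4*((6 + 3) - P) = -4*(9 - P) = -36 + 4*P)
-1379*(p(-1, -5) - x(6)) = -1379*(-1*(-1) - (-36 + 4*6)) = -1379*(1 - (-36 + 24)) = -1379*(1 - 1*(-12)) = -1379*(1 + 12) = -1379*13 = -17927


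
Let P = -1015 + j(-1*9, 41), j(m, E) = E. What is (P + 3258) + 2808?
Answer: 5092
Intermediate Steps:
P = -974 (P = -1015 + 41 = -974)
(P + 3258) + 2808 = (-974 + 3258) + 2808 = 2284 + 2808 = 5092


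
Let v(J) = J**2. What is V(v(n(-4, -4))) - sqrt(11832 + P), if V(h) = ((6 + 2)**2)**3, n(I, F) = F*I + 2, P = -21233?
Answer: 262144 - I*sqrt(9401) ≈ 2.6214e+5 - 96.959*I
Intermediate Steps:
n(I, F) = 2 + F*I
V(h) = 262144 (V(h) = (8**2)**3 = 64**3 = 262144)
V(v(n(-4, -4))) - sqrt(11832 + P) = 262144 - sqrt(11832 - 21233) = 262144 - sqrt(-9401) = 262144 - I*sqrt(9401)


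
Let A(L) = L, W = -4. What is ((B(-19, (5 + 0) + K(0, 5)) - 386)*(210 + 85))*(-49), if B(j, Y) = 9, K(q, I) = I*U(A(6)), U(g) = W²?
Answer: 5449535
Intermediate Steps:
U(g) = 16 (U(g) = (-4)² = 16)
K(q, I) = 16*I (K(q, I) = I*16 = 16*I)
((B(-19, (5 + 0) + K(0, 5)) - 386)*(210 + 85))*(-49) = ((9 - 386)*(210 + 85))*(-49) = -377*295*(-49) = -111215*(-49) = 5449535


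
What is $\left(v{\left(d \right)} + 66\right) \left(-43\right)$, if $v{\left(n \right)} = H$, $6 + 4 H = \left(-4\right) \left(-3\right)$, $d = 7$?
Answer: $- \frac{5805}{2} \approx -2902.5$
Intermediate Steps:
$H = \frac{3}{2}$ ($H = - \frac{3}{2} + \frac{\left(-4\right) \left(-3\right)}{4} = - \frac{3}{2} + \frac{1}{4} \cdot 12 = - \frac{3}{2} + 3 = \frac{3}{2} \approx 1.5$)
$v{\left(n \right)} = \frac{3}{2}$
$\left(v{\left(d \right)} + 66\right) \left(-43\right) = \left(\frac{3}{2} + 66\right) \left(-43\right) = \frac{135}{2} \left(-43\right) = - \frac{5805}{2}$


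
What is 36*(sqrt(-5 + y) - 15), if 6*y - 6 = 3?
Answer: -540 + 18*I*sqrt(14) ≈ -540.0 + 67.35*I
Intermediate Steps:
y = 3/2 (y = 1 + (1/6)*3 = 1 + 1/2 = 3/2 ≈ 1.5000)
36*(sqrt(-5 + y) - 15) = 36*(sqrt(-5 + 3/2) - 15) = 36*(sqrt(-7/2) - 15) = 36*(I*sqrt(14)/2 - 15) = 36*(-15 + I*sqrt(14)/2) = -540 + 18*I*sqrt(14)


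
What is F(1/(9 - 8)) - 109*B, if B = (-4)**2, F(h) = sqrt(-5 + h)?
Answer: -1744 + 2*I ≈ -1744.0 + 2.0*I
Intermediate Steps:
B = 16
F(1/(9 - 8)) - 109*B = sqrt(-5 + 1/(9 - 8)) - 109*16 = sqrt(-5 + 1/1) - 1744 = sqrt(-5 + 1) - 1744 = sqrt(-4) - 1744 = 2*I - 1744 = -1744 + 2*I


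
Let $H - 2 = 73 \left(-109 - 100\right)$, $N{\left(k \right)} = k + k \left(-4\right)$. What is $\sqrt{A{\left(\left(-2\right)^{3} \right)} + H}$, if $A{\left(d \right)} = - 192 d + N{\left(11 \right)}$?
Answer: $6 i \sqrt{382} \approx 117.27 i$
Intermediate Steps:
$N{\left(k \right)} = - 3 k$ ($N{\left(k \right)} = k - 4 k = - 3 k$)
$H = -15255$ ($H = 2 + 73 \left(-109 - 100\right) = 2 + 73 \left(-209\right) = 2 - 15257 = -15255$)
$A{\left(d \right)} = -33 - 192 d$ ($A{\left(d \right)} = - 192 d - 33 = -33 - 192 d$)
$\sqrt{A{\left(\left(-2\right)^{3} \right)} + H} = \sqrt{\left(-33 - 192 \left(-2\right)^{3}\right) - 15255} = \sqrt{\left(-33 - -1536\right) - 15255} = \sqrt{\left(-33 + 1536\right) - 15255} = \sqrt{1503 - 15255} = \sqrt{-13752} = 6 i \sqrt{382}$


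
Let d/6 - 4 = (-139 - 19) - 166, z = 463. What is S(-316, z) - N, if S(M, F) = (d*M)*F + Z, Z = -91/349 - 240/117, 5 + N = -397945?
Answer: 3828900986941/13611 ≈ 2.8131e+8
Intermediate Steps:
N = -397950 (N = -5 - 397945 = -397950)
d = -1920 (d = 24 + 6*((-139 - 19) - 166) = 24 + 6*(-158 - 166) = 24 + 6*(-324) = 24 - 1944 = -1920)
Z = -31469/13611 (Z = -91*1/349 - 240*1/117 = -91/349 - 80/39 = -31469/13611 ≈ -2.3120)
S(M, F) = -31469/13611 - 1920*F*M (S(M, F) = (-1920*M)*F - 31469/13611 = -1920*F*M - 31469/13611 = -31469/13611 - 1920*F*M)
S(-316, z) - N = (-31469/13611 - 1920*463*(-316)) - 1*(-397950) = (-31469/13611 + 280911360) + 397950 = 3823484489491/13611 + 397950 = 3828900986941/13611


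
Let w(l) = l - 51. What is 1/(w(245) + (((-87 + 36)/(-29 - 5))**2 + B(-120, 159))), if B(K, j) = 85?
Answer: 4/1125 ≈ 0.0035556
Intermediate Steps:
w(l) = -51 + l
1/(w(245) + (((-87 + 36)/(-29 - 5))**2 + B(-120, 159))) = 1/((-51 + 245) + (((-87 + 36)/(-29 - 5))**2 + 85)) = 1/(194 + ((-51/(-34))**2 + 85)) = 1/(194 + ((-51*(-1/34))**2 + 85)) = 1/(194 + ((3/2)**2 + 85)) = 1/(194 + (9/4 + 85)) = 1/(194 + 349/4) = 1/(1125/4) = 4/1125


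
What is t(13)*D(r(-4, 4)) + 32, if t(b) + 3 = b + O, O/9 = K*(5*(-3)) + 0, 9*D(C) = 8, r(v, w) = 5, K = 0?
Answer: 368/9 ≈ 40.889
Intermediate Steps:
D(C) = 8/9 (D(C) = (⅑)*8 = 8/9)
O = 0 (O = 9*(0*(5*(-3)) + 0) = 9*(0*(-15) + 0) = 9*(0 + 0) = 9*0 = 0)
t(b) = -3 + b (t(b) = -3 + (b + 0) = -3 + b)
t(13)*D(r(-4, 4)) + 32 = (-3 + 13)*(8/9) + 32 = 10*(8/9) + 32 = 80/9 + 32 = 368/9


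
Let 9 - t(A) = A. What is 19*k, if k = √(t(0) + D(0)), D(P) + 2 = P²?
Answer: 19*√7 ≈ 50.269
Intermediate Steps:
t(A) = 9 - A
D(P) = -2 + P²
k = √7 (k = √((9 - 1*0) + (-2 + 0²)) = √((9 + 0) + (-2 + 0)) = √(9 - 2) = √7 ≈ 2.6458)
19*k = 19*√7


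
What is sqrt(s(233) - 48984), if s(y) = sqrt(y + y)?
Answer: sqrt(-48984 + sqrt(466)) ≈ 221.27*I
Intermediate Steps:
s(y) = sqrt(2)*sqrt(y) (s(y) = sqrt(2*y) = sqrt(2)*sqrt(y))
sqrt(s(233) - 48984) = sqrt(sqrt(2)*sqrt(233) - 48984) = sqrt(sqrt(466) - 48984) = sqrt(-48984 + sqrt(466))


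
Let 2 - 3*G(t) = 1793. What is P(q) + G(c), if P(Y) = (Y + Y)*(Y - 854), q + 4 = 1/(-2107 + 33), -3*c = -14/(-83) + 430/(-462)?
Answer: 13480462835/2150738 ≈ 6267.8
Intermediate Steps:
c = 14611/57519 (c = -(-14/(-83) + 430/(-462))/3 = -(-14*(-1/83) + 430*(-1/462))/3 = -(14/83 - 215/231)/3 = -⅓*(-14611/19173) = 14611/57519 ≈ 0.25402)
G(t) = -597 (G(t) = ⅔ - ⅓*1793 = ⅔ - 1793/3 = -597)
q = -8297/2074 (q = -4 + 1/(-2107 + 33) = -4 + 1/(-2074) = -4 - 1/2074 = -8297/2074 ≈ -4.0005)
P(Y) = 2*Y*(-854 + Y) (P(Y) = (2*Y)*(-854 + Y) = 2*Y*(-854 + Y))
P(q) + G(c) = 2*(-8297/2074)*(-854 - 8297/2074) - 597 = 2*(-8297/2074)*(-1779493/2074) - 597 = 14764453421/2150738 - 597 = 13480462835/2150738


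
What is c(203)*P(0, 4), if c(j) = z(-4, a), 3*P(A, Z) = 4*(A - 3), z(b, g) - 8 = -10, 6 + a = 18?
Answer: 8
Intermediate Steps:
a = 12 (a = -6 + 18 = 12)
z(b, g) = -2 (z(b, g) = 8 - 10 = -2)
P(A, Z) = -4 + 4*A/3 (P(A, Z) = (4*(A - 3))/3 = (4*(-3 + A))/3 = (-12 + 4*A)/3 = -4 + 4*A/3)
c(j) = -2
c(203)*P(0, 4) = -2*(-4 + (4/3)*0) = -2*(-4 + 0) = -2*(-4) = 8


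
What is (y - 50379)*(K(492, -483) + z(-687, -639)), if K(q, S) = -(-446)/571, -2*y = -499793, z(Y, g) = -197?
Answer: -44708280435/1142 ≈ -3.9149e+7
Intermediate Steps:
y = 499793/2 (y = -½*(-499793) = 499793/2 ≈ 2.4990e+5)
K(q, S) = 446/571 (K(q, S) = -(-446)/571 = -1*(-446/571) = 446/571)
(y - 50379)*(K(492, -483) + z(-687, -639)) = (499793/2 - 50379)*(446/571 - 197) = (399035/2)*(-112041/571) = -44708280435/1142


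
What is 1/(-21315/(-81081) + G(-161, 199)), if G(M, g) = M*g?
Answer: -3861/123701564 ≈ -3.1212e-5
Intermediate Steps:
1/(-21315/(-81081) + G(-161, 199)) = 1/(-21315/(-81081) - 161*199) = 1/(-21315*(-1/81081) - 32039) = 1/(1015/3861 - 32039) = 1/(-123701564/3861) = -3861/123701564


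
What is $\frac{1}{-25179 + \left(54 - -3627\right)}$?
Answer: $- \frac{1}{21498} \approx -4.6516 \cdot 10^{-5}$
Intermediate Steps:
$\frac{1}{-25179 + \left(54 - -3627\right)} = \frac{1}{-25179 + \left(54 + 3627\right)} = \frac{1}{-25179 + 3681} = \frac{1}{-21498} = - \frac{1}{21498}$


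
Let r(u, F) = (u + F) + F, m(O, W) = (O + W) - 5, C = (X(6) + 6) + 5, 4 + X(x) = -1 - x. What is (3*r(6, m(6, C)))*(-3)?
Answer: -72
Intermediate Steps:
X(x) = -5 - x (X(x) = -4 + (-1 - x) = -5 - x)
C = 0 (C = ((-5 - 1*6) + 6) + 5 = ((-5 - 6) + 6) + 5 = (-11 + 6) + 5 = -5 + 5 = 0)
m(O, W) = -5 + O + W
r(u, F) = u + 2*F (r(u, F) = (F + u) + F = u + 2*F)
(3*r(6, m(6, C)))*(-3) = (3*(6 + 2*(-5 + 6 + 0)))*(-3) = (3*(6 + 2*1))*(-3) = (3*(6 + 2))*(-3) = (3*8)*(-3) = 24*(-3) = -72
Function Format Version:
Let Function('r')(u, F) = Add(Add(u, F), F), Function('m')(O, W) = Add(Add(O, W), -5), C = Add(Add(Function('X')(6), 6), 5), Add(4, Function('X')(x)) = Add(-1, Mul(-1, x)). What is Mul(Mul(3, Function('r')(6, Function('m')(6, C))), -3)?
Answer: -72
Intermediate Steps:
Function('X')(x) = Add(-5, Mul(-1, x)) (Function('X')(x) = Add(-4, Add(-1, Mul(-1, x))) = Add(-5, Mul(-1, x)))
C = 0 (C = Add(Add(Add(-5, Mul(-1, 6)), 6), 5) = Add(Add(Add(-5, -6), 6), 5) = Add(Add(-11, 6), 5) = Add(-5, 5) = 0)
Function('m')(O, W) = Add(-5, O, W)
Function('r')(u, F) = Add(u, Mul(2, F)) (Function('r')(u, F) = Add(Add(F, u), F) = Add(u, Mul(2, F)))
Mul(Mul(3, Function('r')(6, Function('m')(6, C))), -3) = Mul(Mul(3, Add(6, Mul(2, Add(-5, 6, 0)))), -3) = Mul(Mul(3, Add(6, Mul(2, 1))), -3) = Mul(Mul(3, Add(6, 2)), -3) = Mul(Mul(3, 8), -3) = Mul(24, -3) = -72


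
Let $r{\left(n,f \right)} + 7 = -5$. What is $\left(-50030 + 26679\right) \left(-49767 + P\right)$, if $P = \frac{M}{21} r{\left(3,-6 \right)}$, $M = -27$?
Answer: $\frac{8132242611}{7} \approx 1.1617 \cdot 10^{9}$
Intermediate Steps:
$r{\left(n,f \right)} = -12$ ($r{\left(n,f \right)} = -7 - 5 = -12$)
$P = \frac{108}{7}$ ($P = \frac{1}{21} \left(-27\right) \left(-12\right) = \left(- \frac{9}{7}\right) \left(-12\right) = \frac{108}{7} \approx 15.429$)
$\left(-50030 + 26679\right) \left(-49767 + P\right) = \left(-50030 + 26679\right) \left(-49767 + \frac{108}{7}\right) = \left(-23351\right) \left(- \frac{348261}{7}\right) = \frac{8132242611}{7}$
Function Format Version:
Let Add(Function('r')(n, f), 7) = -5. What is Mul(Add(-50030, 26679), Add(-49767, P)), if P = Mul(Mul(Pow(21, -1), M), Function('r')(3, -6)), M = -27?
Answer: Rational(8132242611, 7) ≈ 1.1617e+9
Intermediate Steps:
Function('r')(n, f) = -12 (Function('r')(n, f) = Add(-7, -5) = -12)
P = Rational(108, 7) (P = Mul(Mul(Pow(21, -1), -27), -12) = Mul(Mul(Rational(1, 21), -27), -12) = Mul(Rational(-9, 7), -12) = Rational(108, 7) ≈ 15.429)
Mul(Add(-50030, 26679), Add(-49767, P)) = Mul(Add(-50030, 26679), Add(-49767, Rational(108, 7))) = Mul(-23351, Rational(-348261, 7)) = Rational(8132242611, 7)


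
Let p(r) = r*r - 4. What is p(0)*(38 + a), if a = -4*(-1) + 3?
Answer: -180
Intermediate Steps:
p(r) = -4 + r² (p(r) = r² - 4 = -4 + r²)
a = 7 (a = 4 + 3 = 7)
p(0)*(38 + a) = (-4 + 0²)*(38 + 7) = (-4 + 0)*45 = -4*45 = -180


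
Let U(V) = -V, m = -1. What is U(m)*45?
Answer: 45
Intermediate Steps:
U(m)*45 = -1*(-1)*45 = 1*45 = 45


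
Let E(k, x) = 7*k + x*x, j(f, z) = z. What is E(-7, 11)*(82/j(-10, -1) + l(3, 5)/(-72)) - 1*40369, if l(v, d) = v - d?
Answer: -46271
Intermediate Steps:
E(k, x) = x**2 + 7*k (E(k, x) = 7*k + x**2 = x**2 + 7*k)
E(-7, 11)*(82/j(-10, -1) + l(3, 5)/(-72)) - 1*40369 = (11**2 + 7*(-7))*(82/(-1) + (3 - 1*5)/(-72)) - 1*40369 = (121 - 49)*(82*(-1) + (3 - 5)*(-1/72)) - 40369 = 72*(-82 - 2*(-1/72)) - 40369 = 72*(-82 + 1/36) - 40369 = 72*(-2951/36) - 40369 = -5902 - 40369 = -46271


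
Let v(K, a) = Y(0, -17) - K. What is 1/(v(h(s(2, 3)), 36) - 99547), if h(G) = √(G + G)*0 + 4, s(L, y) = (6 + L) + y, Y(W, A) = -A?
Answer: -1/99534 ≈ -1.0047e-5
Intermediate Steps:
s(L, y) = 6 + L + y
h(G) = 4 (h(G) = √(2*G)*0 + 4 = (√2*√G)*0 + 4 = 0 + 4 = 4)
v(K, a) = 17 - K (v(K, a) = -1*(-17) - K = 17 - K)
1/(v(h(s(2, 3)), 36) - 99547) = 1/((17 - 1*4) - 99547) = 1/((17 - 4) - 99547) = 1/(13 - 99547) = 1/(-99534) = -1/99534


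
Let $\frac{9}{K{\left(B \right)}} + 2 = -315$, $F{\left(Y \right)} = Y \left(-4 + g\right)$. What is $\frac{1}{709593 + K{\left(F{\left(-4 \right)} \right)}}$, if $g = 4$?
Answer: $\frac{317}{224940972} \approx 1.4093 \cdot 10^{-6}$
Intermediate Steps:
$F{\left(Y \right)} = 0$ ($F{\left(Y \right)} = Y \left(-4 + 4\right) = Y 0 = 0$)
$K{\left(B \right)} = - \frac{9}{317}$ ($K{\left(B \right)} = \frac{9}{-2 - 315} = \frac{9}{-317} = 9 \left(- \frac{1}{317}\right) = - \frac{9}{317}$)
$\frac{1}{709593 + K{\left(F{\left(-4 \right)} \right)}} = \frac{1}{709593 - \frac{9}{317}} = \frac{1}{\frac{224940972}{317}} = \frac{317}{224940972}$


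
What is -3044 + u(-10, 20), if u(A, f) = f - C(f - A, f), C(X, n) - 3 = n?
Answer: -3047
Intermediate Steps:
C(X, n) = 3 + n
u(A, f) = -3 (u(A, f) = f - (3 + f) = f + (-3 - f) = -3)
-3044 + u(-10, 20) = -3044 - 3 = -3047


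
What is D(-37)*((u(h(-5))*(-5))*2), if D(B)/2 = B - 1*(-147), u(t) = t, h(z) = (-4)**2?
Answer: -35200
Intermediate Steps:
h(z) = 16
D(B) = 294 + 2*B (D(B) = 2*(B - 1*(-147)) = 2*(B + 147) = 2*(147 + B) = 294 + 2*B)
D(-37)*((u(h(-5))*(-5))*2) = (294 + 2*(-37))*((16*(-5))*2) = (294 - 74)*(-80*2) = 220*(-160) = -35200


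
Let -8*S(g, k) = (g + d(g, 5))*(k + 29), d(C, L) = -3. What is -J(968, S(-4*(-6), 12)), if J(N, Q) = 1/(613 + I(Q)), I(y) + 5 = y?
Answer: -8/4003 ≈ -0.0019985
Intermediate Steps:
I(y) = -5 + y
S(g, k) = -(-3 + g)*(29 + k)/8 (S(g, k) = -(g - 3)*(k + 29)/8 = -(-3 + g)*(29 + k)/8)
J(N, Q) = 1/(608 + Q) (J(N, Q) = 1/(613 + (-5 + Q)) = 1/(608 + Q))
-J(968, S(-4*(-6), 12)) = -1/(608 + (87/8 - (-29)*(-6)/2 + (3/8)*12 - 1/8*(-4*(-6))*12)) = -1/(608 + (87/8 - 29/8*24 + 9/2 - 1/8*24*12)) = -1/(608 + (87/8 - 87 + 9/2 - 36)) = -1/(608 - 861/8) = -1/4003/8 = -1*8/4003 = -8/4003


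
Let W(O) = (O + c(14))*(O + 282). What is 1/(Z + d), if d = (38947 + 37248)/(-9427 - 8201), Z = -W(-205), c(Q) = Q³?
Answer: -17628/3446403079 ≈ -5.1149e-6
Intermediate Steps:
W(O) = (282 + O)*(2744 + O) (W(O) = (O + 14³)*(O + 282) = (O + 2744)*(282 + O) = (2744 + O)*(282 + O) = (282 + O)*(2744 + O))
Z = -195503 (Z = -(773808 + (-205)² + 3026*(-205)) = -(773808 + 42025 - 620330) = -1*195503 = -195503)
d = -76195/17628 (d = 76195/(-17628) = 76195*(-1/17628) = -76195/17628 ≈ -4.3224)
1/(Z + d) = 1/(-195503 - 76195/17628) = 1/(-3446403079/17628) = -17628/3446403079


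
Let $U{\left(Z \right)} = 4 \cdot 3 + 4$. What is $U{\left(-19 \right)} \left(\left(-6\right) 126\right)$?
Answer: $-12096$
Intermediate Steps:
$U{\left(Z \right)} = 16$ ($U{\left(Z \right)} = 12 + 4 = 16$)
$U{\left(-19 \right)} \left(\left(-6\right) 126\right) = 16 \left(\left(-6\right) 126\right) = 16 \left(-756\right) = -12096$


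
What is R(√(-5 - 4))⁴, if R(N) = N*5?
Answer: 50625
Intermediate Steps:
R(N) = 5*N
R(√(-5 - 4))⁴ = (5*√(-5 - 4))⁴ = (5*√(-9))⁴ = (5*(3*I))⁴ = (15*I)⁴ = 50625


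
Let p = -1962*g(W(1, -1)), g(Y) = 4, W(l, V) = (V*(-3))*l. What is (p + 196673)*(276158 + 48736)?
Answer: 61348109550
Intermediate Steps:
W(l, V) = -3*V*l (W(l, V) = (-3*V)*l = -3*V*l)
p = -7848 (p = -1962*4 = -7848)
(p + 196673)*(276158 + 48736) = (-7848 + 196673)*(276158 + 48736) = 188825*324894 = 61348109550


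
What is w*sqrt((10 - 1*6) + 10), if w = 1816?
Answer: 1816*sqrt(14) ≈ 6794.9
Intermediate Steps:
w*sqrt((10 - 1*6) + 10) = 1816*sqrt((10 - 1*6) + 10) = 1816*sqrt((10 - 6) + 10) = 1816*sqrt(4 + 10) = 1816*sqrt(14)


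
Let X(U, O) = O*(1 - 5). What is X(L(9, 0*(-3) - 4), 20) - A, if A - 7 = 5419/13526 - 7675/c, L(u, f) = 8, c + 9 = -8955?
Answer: -5350441267/60623532 ≈ -88.257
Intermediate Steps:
c = -8964 (c = -9 - 8955 = -8964)
X(U, O) = -4*O (X(U, O) = O*(-4) = -4*O)
A = 500558707/60623532 (A = 7 + (5419/13526 - 7675/(-8964)) = 7 + (5419*(1/13526) - 7675*(-1/8964)) = 7 + (5419/13526 + 7675/8964) = 7 + 76193983/60623532 = 500558707/60623532 ≈ 8.2568)
X(L(9, 0*(-3) - 4), 20) - A = -4*20 - 1*500558707/60623532 = -80 - 500558707/60623532 = -5350441267/60623532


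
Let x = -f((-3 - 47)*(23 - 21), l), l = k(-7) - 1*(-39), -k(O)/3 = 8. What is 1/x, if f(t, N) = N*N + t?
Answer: -1/125 ≈ -0.0080000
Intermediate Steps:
k(O) = -24 (k(O) = -3*8 = -24)
l = 15 (l = -24 - 1*(-39) = -24 + 39 = 15)
f(t, N) = t + N² (f(t, N) = N² + t = t + N²)
x = -125 (x = -((-3 - 47)*(23 - 21) + 15²) = -(-50*2 + 225) = -(-100 + 225) = -1*125 = -125)
1/x = 1/(-125) = -1/125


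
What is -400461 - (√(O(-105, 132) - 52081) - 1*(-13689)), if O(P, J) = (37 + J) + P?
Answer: -414150 - I*√52017 ≈ -4.1415e+5 - 228.07*I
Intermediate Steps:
O(P, J) = 37 + J + P
-400461 - (√(O(-105, 132) - 52081) - 1*(-13689)) = -400461 - (√((37 + 132 - 105) - 52081) - 1*(-13689)) = -400461 - (√(64 - 52081) + 13689) = -400461 - (√(-52017) + 13689) = -400461 - (I*√52017 + 13689) = -400461 - (13689 + I*√52017) = -400461 + (-13689 - I*√52017) = -414150 - I*√52017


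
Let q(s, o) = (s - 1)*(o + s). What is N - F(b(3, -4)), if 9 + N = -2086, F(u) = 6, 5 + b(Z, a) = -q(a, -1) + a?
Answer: -2101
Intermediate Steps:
q(s, o) = (-1 + s)*(o + s)
b(Z, a) = -6 - a² + 3*a (b(Z, a) = -5 + (-(a² - 1*(-1) - a - a) + a) = -5 + (-(a² + 1 - a - a) + a) = -5 + (-(1 + a² - 2*a) + a) = -5 + ((-1 - a² + 2*a) + a) = -5 + (-1 - a² + 3*a) = -6 - a² + 3*a)
N = -2095 (N = -9 - 2086 = -2095)
N - F(b(3, -4)) = -2095 - 1*6 = -2095 - 6 = -2101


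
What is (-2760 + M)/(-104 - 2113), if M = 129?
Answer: 877/739 ≈ 1.1867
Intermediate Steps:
(-2760 + M)/(-104 - 2113) = (-2760 + 129)/(-104 - 2113) = -2631/(-2217) = -2631*(-1/2217) = 877/739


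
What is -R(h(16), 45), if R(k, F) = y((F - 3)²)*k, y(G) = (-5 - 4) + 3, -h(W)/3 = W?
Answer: -288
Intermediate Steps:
h(W) = -3*W
y(G) = -6 (y(G) = -9 + 3 = -6)
R(k, F) = -6*k
-R(h(16), 45) = -(-6)*(-3*16) = -(-6)*(-48) = -1*288 = -288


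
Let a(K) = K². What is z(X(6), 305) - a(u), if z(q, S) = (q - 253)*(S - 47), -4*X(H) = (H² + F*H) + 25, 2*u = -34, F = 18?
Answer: -152927/2 ≈ -76464.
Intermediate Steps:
u = -17 (u = (½)*(-34) = -17)
X(H) = -25/4 - 9*H/2 - H²/4 (X(H) = -((H² + 18*H) + 25)/4 = -(25 + H² + 18*H)/4 = -25/4 - 9*H/2 - H²/4)
z(q, S) = (-253 + q)*(-47 + S)
z(X(6), 305) - a(u) = (11891 - 253*305 - 47*(-25/4 - 9/2*6 - ¼*6²) + 305*(-25/4 - 9/2*6 - ¼*6²)) - 1*(-17)² = (11891 - 77165 - 47*(-25/4 - 27 - ¼*36) + 305*(-25/4 - 27 - ¼*36)) - 1*289 = (11891 - 77165 - 47*(-25/4 - 27 - 9) + 305*(-25/4 - 27 - 9)) - 289 = (11891 - 77165 - 47*(-169/4) + 305*(-169/4)) - 289 = (11891 - 77165 + 7943/4 - 51545/4) - 289 = -152349/2 - 289 = -152927/2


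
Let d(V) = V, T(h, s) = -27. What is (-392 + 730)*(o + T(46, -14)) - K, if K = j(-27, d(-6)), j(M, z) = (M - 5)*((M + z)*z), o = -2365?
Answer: -802160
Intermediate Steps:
j(M, z) = z*(-5 + M)*(M + z) (j(M, z) = (-5 + M)*(z*(M + z)) = z*(-5 + M)*(M + z))
K = -6336 (K = -6*((-27)² - 5*(-27) - 5*(-6) - 27*(-6)) = -6*(729 + 135 + 30 + 162) = -6*1056 = -6336)
(-392 + 730)*(o + T(46, -14)) - K = (-392 + 730)*(-2365 - 27) - 1*(-6336) = 338*(-2392) + 6336 = -808496 + 6336 = -802160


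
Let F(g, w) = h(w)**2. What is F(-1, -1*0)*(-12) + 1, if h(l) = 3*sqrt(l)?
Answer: 1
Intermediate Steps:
F(g, w) = 9*w (F(g, w) = (3*sqrt(w))**2 = 9*w)
F(-1, -1*0)*(-12) + 1 = (9*(-1*0))*(-12) + 1 = (9*0)*(-12) + 1 = 0*(-12) + 1 = 0 + 1 = 1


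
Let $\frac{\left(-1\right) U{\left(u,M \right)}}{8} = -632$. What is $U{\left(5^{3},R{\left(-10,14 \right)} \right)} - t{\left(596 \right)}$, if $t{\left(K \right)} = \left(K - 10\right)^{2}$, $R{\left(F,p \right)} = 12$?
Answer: $-338340$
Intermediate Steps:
$U{\left(u,M \right)} = 5056$ ($U{\left(u,M \right)} = \left(-8\right) \left(-632\right) = 5056$)
$t{\left(K \right)} = \left(-10 + K\right)^{2}$
$U{\left(5^{3},R{\left(-10,14 \right)} \right)} - t{\left(596 \right)} = 5056 - \left(-10 + 596\right)^{2} = 5056 - 586^{2} = 5056 - 343396 = -338340$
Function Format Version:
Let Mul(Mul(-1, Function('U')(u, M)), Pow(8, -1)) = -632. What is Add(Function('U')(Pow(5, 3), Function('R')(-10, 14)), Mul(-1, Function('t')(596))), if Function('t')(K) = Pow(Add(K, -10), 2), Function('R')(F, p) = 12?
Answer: -338340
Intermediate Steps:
Function('U')(u, M) = 5056 (Function('U')(u, M) = Mul(-8, -632) = 5056)
Function('t')(K) = Pow(Add(-10, K), 2)
Add(Function('U')(Pow(5, 3), Function('R')(-10, 14)), Mul(-1, Function('t')(596))) = Add(5056, Mul(-1, Pow(Add(-10, 596), 2))) = Add(5056, Mul(-1, Pow(586, 2))) = Add(5056, Mul(-1, 343396)) = Add(5056, -343396) = -338340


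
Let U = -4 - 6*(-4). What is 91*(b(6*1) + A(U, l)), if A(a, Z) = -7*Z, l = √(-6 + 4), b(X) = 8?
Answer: 728 - 637*I*√2 ≈ 728.0 - 900.85*I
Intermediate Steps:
l = I*√2 (l = √(-2) = I*√2 ≈ 1.4142*I)
U = 20 (U = -4 - 1*(-24) = -4 + 24 = 20)
91*(b(6*1) + A(U, l)) = 91*(8 - 7*I*√2) = 728 - 637*I*√2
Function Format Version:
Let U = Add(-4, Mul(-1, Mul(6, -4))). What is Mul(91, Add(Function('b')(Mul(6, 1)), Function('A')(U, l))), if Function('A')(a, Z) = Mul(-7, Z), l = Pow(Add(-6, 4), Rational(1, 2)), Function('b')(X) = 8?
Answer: Add(728, Mul(-637, I, Pow(2, Rational(1, 2)))) ≈ Add(728.00, Mul(-900.85, I))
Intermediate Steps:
l = Mul(I, Pow(2, Rational(1, 2))) (l = Pow(-2, Rational(1, 2)) = Mul(I, Pow(2, Rational(1, 2))) ≈ Mul(1.4142, I))
U = 20 (U = Add(-4, Mul(-1, -24)) = Add(-4, 24) = 20)
Mul(91, Add(Function('b')(Mul(6, 1)), Function('A')(U, l))) = Mul(91, Add(8, Mul(-7, Mul(I, Pow(2, Rational(1, 2)))))) = Mul(91, Add(8, Mul(-7, I, Pow(2, Rational(1, 2))))) = Add(728, Mul(-637, I, Pow(2, Rational(1, 2))))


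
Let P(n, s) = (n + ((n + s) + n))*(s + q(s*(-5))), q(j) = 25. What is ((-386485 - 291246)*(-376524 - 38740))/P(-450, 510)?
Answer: -35179660748/56175 ≈ -6.2625e+5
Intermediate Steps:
P(n, s) = (25 + s)*(s + 3*n) (P(n, s) = (n + ((n + s) + n))*(s + 25) = (n + (s + 2*n))*(25 + s) = (s + 3*n)*(25 + s) = (25 + s)*(s + 3*n))
((-386485 - 291246)*(-376524 - 38740))/P(-450, 510) = ((-386485 - 291246)*(-376524 - 38740))/(510² + 25*510 + 75*(-450) + 3*(-450)*510) = (-677731*(-415264))/(260100 + 12750 - 33750 - 688500) = 281437285984/(-449400) = 281437285984*(-1/449400) = -35179660748/56175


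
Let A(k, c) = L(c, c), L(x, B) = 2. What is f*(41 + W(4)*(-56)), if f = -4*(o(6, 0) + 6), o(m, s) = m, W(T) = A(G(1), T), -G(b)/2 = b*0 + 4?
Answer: 3408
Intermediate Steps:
G(b) = -8 (G(b) = -2*(b*0 + 4) = -2*(0 + 4) = -2*4 = -8)
A(k, c) = 2
W(T) = 2
f = -48 (f = -4*(6 + 6) = -4*12 = -48)
f*(41 + W(4)*(-56)) = -48*(41 + 2*(-56)) = -48*(41 - 112) = -48*(-71) = 3408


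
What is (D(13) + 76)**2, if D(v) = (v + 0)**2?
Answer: 60025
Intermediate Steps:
D(v) = v**2
(D(13) + 76)**2 = (13**2 + 76)**2 = (169 + 76)**2 = 245**2 = 60025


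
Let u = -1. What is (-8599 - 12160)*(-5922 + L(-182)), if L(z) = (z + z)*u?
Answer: 115378522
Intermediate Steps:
L(z) = -2*z (L(z) = (z + z)*(-1) = (2*z)*(-1) = -2*z)
(-8599 - 12160)*(-5922 + L(-182)) = (-8599 - 12160)*(-5922 - 2*(-182)) = -20759*(-5922 + 364) = -20759*(-5558) = 115378522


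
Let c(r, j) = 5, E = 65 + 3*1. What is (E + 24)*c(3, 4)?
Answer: 460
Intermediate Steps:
E = 68 (E = 65 + 3 = 68)
(E + 24)*c(3, 4) = (68 + 24)*5 = 92*5 = 460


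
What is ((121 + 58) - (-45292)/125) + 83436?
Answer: 10497167/125 ≈ 83977.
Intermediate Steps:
((121 + 58) - (-45292)/125) + 83436 = (179 - (-45292)/125) + 83436 = (179 - 268*(-169/125)) + 83436 = (179 + 45292/125) + 83436 = 67667/125 + 83436 = 10497167/125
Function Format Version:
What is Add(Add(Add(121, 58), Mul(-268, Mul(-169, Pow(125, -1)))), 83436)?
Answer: Rational(10497167, 125) ≈ 83977.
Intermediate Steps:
Add(Add(Add(121, 58), Mul(-268, Mul(-169, Pow(125, -1)))), 83436) = Add(Add(179, Mul(-268, Mul(-169, Rational(1, 125)))), 83436) = Add(Add(179, Mul(-268, Rational(-169, 125))), 83436) = Add(Add(179, Rational(45292, 125)), 83436) = Add(Rational(67667, 125), 83436) = Rational(10497167, 125)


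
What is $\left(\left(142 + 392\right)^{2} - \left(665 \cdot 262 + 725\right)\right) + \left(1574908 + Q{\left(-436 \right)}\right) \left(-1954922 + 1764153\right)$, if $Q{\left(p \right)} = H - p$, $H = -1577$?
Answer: $-300225846622$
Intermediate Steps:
$Q{\left(p \right)} = -1577 - p$
$\left(\left(142 + 392\right)^{2} - \left(665 \cdot 262 + 725\right)\right) + \left(1574908 + Q{\left(-436 \right)}\right) \left(-1954922 + 1764153\right) = \left(\left(142 + 392\right)^{2} - \left(665 \cdot 262 + 725\right)\right) + \left(1574908 - 1141\right) \left(-1954922 + 1764153\right) = \left(534^{2} - \left(174230 + 725\right)\right) + \left(1574908 + \left(-1577 + 436\right)\right) \left(-190769\right) = \left(285156 - 174955\right) + \left(1574908 - 1141\right) \left(-190769\right) = \left(285156 - 174955\right) + 1573767 \left(-190769\right) = 110201 - 300225956823 = -300225846622$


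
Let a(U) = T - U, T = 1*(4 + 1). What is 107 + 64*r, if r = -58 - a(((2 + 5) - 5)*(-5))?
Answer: -4565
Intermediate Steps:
T = 5 (T = 1*5 = 5)
a(U) = 5 - U
r = -73 (r = -58 - (5 - ((2 + 5) - 5)*(-5)) = -58 - (5 - (7 - 5)*(-5)) = -58 - (5 - 2*(-5)) = -58 - (5 - 1*(-10)) = -58 - (5 + 10) = -58 - 1*15 = -58 - 15 = -73)
107 + 64*r = 107 + 64*(-73) = 107 - 4672 = -4565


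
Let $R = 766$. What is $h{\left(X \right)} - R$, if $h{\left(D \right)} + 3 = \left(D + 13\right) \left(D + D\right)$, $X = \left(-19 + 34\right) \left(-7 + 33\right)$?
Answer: $313571$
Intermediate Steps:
$X = 390$ ($X = 15 \cdot 26 = 390$)
$h{\left(D \right)} = -3 + 2 D \left(13 + D\right)$ ($h{\left(D \right)} = -3 + \left(D + 13\right) \left(D + D\right) = -3 + \left(13 + D\right) 2 D = -3 + 2 D \left(13 + D\right)$)
$h{\left(X \right)} - R = \left(-3 + 2 \cdot 390^{2} + 26 \cdot 390\right) - 766 = \left(-3 + 2 \cdot 152100 + 10140\right) - 766 = \left(-3 + 304200 + 10140\right) - 766 = 314337 - 766 = 313571$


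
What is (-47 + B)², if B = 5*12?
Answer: 169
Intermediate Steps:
B = 60
(-47 + B)² = (-47 + 60)² = 13² = 169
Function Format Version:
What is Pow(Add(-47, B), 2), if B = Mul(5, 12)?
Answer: 169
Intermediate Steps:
B = 60
Pow(Add(-47, B), 2) = Pow(Add(-47, 60), 2) = Pow(13, 2) = 169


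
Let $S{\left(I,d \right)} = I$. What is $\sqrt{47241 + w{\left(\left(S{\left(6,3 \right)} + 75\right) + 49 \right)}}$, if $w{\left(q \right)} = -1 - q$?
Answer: $\sqrt{47110} \approx 217.05$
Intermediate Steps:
$\sqrt{47241 + w{\left(\left(S{\left(6,3 \right)} + 75\right) + 49 \right)}} = \sqrt{47241 - 131} = \sqrt{47110}$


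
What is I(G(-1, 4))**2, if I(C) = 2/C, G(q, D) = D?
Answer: 1/4 ≈ 0.25000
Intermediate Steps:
I(G(-1, 4))**2 = (2/4)**2 = (2*(1/4))**2 = (1/2)**2 = 1/4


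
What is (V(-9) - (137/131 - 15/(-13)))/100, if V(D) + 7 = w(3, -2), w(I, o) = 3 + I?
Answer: -5449/170300 ≈ -0.031996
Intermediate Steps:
V(D) = -1 (V(D) = -7 + (3 + 3) = -7 + 6 = -1)
(V(-9) - (137/131 - 15/(-13)))/100 = (-1 - (137/131 - 15/(-13)))/100 = (-1 - (137*(1/131) - 15*(-1/13)))*(1/100) = (-1 - (137/131 + 15/13))*(1/100) = (-1 - 1*3746/1703)*(1/100) = (-1 - 3746/1703)*(1/100) = -5449/1703*1/100 = -5449/170300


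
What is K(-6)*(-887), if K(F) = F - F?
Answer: 0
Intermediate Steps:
K(F) = 0
K(-6)*(-887) = 0*(-887) = 0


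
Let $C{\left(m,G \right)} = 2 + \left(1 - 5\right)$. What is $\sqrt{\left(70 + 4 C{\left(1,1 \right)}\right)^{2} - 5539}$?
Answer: $i \sqrt{1695} \approx 41.17 i$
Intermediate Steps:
$C{\left(m,G \right)} = -2$ ($C{\left(m,G \right)} = 2 - 4 = -2$)
$\sqrt{\left(70 + 4 C{\left(1,1 \right)}\right)^{2} - 5539} = \sqrt{\left(70 + 4 \left(-2\right)\right)^{2} - 5539} = \sqrt{\left(70 - 8\right)^{2} - 5539} = \sqrt{62^{2} - 5539} = \sqrt{3844 - 5539} = \sqrt{-1695} = i \sqrt{1695}$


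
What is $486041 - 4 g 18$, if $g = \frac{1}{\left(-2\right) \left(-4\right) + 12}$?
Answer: $\frac{2430187}{5} \approx 4.8604 \cdot 10^{5}$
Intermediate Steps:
$g = \frac{1}{20}$ ($g = \frac{1}{8 + 12} = \frac{1}{20} \approx 0.05$)
$486041 - 4 g 18 = 486041 - 4 \cdot \frac{1}{20} \cdot 18 = 486041 - \frac{1}{5} \cdot 18 = 486041 - \frac{18}{5} = \frac{2430187}{5}$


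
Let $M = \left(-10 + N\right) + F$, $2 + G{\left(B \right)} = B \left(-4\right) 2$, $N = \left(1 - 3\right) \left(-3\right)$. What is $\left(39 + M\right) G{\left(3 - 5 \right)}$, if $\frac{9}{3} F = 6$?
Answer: $518$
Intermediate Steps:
$F = 2$ ($F = \frac{1}{3} \cdot 6 = 2$)
$N = 6$ ($N = \left(-2\right) \left(-3\right) = 6$)
$G{\left(B \right)} = -2 - 8 B$ ($G{\left(B \right)} = -2 + B \left(-4\right) 2 = -2 + - 4 B 2 = -2 - 8 B$)
$M = -2$ ($M = \left(-10 + 6\right) + 2 = -4 + 2 = -2$)
$\left(39 + M\right) G{\left(3 - 5 \right)} = \left(39 - 2\right) \left(-2 - 8 \left(3 - 5\right)\right) = 37 \left(-2 - -16\right) = 37 \left(-2 + 16\right) = 37 \cdot 14 = 518$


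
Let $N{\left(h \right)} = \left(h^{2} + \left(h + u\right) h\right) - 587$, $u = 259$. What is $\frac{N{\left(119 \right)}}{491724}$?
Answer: $\frac{14639}{122931} \approx 0.11908$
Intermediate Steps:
$N{\left(h \right)} = -587 + h^{2} + h \left(259 + h\right)$ ($N{\left(h \right)} = \left(h^{2} + \left(h + 259\right) h\right) - 587 = \left(h^{2} + \left(259 + h\right) h\right) - 587 = \left(h^{2} + h \left(259 + h\right)\right) - 587 = -587 + h^{2} + h \left(259 + h\right)$)
$\frac{N{\left(119 \right)}}{491724} = \frac{-587 + 2 \cdot 119^{2} + 259 \cdot 119}{491724} = \left(-587 + 2 \cdot 14161 + 30821\right) \frac{1}{491724} = \left(-587 + 28322 + 30821\right) \frac{1}{491724} = 58556 \cdot \frac{1}{491724} = \frac{14639}{122931}$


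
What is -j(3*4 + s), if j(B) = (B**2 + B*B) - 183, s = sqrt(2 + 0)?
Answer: -109 - 48*sqrt(2) ≈ -176.88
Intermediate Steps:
s = sqrt(2) ≈ 1.4142
j(B) = -183 + 2*B**2 (j(B) = (B**2 + B**2) - 183 = 2*B**2 - 183 = -183 + 2*B**2)
-j(3*4 + s) = -(-183 + 2*(3*4 + sqrt(2))**2) = -(-183 + 2*(12 + sqrt(2))**2) = 183 - 2*(12 + sqrt(2))**2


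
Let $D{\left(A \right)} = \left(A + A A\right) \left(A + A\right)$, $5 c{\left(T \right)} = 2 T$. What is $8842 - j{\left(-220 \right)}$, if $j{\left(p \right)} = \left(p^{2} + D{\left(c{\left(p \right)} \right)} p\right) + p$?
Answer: $-296479658$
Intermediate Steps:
$c{\left(T \right)} = \frac{2 T}{5}$
$D{\left(A \right)} = 2 A \left(A + A^{2}\right)$ ($D{\left(A \right)} = \left(A + A^{2}\right) 2 A = 2 A \left(A + A^{2}\right)$)
$j{\left(p \right)} = p + p^{2} + \frac{8 p^{3} \left(1 + \frac{2 p}{5}\right)}{25}$ ($j{\left(p \right)} = \left(p^{2} + 2 \left(\frac{2 p}{5}\right)^{2} \left(1 + \frac{2 p}{5}\right) p\right) + p = \left(p^{2} + 2 \frac{4 p^{2}}{25} \left(1 + \frac{2 p}{5}\right) p\right) + p = \left(p^{2} + \frac{8 p^{2} \left(1 + \frac{2 p}{5}\right)}{25} p\right) + p = \left(p^{2} + \frac{8 p^{3} \left(1 + \frac{2 p}{5}\right)}{25}\right) + p = p + p^{2} + \frac{8 p^{3} \left(1 + \frac{2 p}{5}\right)}{25}$)
$8842 - j{\left(-220 \right)} = 8842 - \frac{1}{125} \left(-220\right) \left(125 + 125 \left(-220\right) + \left(-220\right)^{2} \left(40 + 16 \left(-220\right)\right)\right) = 8842 - \frac{1}{125} \left(-220\right) \left(125 - 27500 + 48400 \left(40 - 3520\right)\right) = 8842 - \frac{1}{125} \left(-220\right) \left(125 - 27500 + 48400 \left(-3480\right)\right) = 8842 - \frac{1}{125} \left(-220\right) \left(125 - 27500 - 168432000\right) = 8842 - \frac{1}{125} \left(-220\right) \left(-168459375\right) = 8842 - 296488500 = -296479658$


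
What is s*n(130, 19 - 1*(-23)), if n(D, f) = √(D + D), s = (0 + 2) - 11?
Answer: -18*√65 ≈ -145.12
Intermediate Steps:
s = -9 (s = 2 - 11 = -9)
n(D, f) = √2*√D (n(D, f) = √(2*D) = √2*√D)
s*n(130, 19 - 1*(-23)) = -9*√2*√130 = -18*√65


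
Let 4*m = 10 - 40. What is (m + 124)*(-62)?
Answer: -7223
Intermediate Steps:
m = -15/2 (m = (10 - 40)/4 = (¼)*(-30) = -15/2 ≈ -7.5000)
(m + 124)*(-62) = (-15/2 + 124)*(-62) = (233/2)*(-62) = -7223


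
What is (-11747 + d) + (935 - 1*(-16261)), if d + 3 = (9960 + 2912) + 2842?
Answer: 21160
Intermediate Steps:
d = 15711 (d = -3 + ((9960 + 2912) + 2842) = -3 + (12872 + 2842) = -3 + 15714 = 15711)
(-11747 + d) + (935 - 1*(-16261)) = (-11747 + 15711) + (935 - 1*(-16261)) = 3964 + (935 + 16261) = 3964 + 17196 = 21160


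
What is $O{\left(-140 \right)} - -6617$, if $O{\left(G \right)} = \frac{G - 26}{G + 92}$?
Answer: $\frac{158891}{24} \approx 6620.5$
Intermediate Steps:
$O{\left(G \right)} = \frac{-26 + G}{92 + G}$
$O{\left(-140 \right)} - -6617 = \frac{-26 - 140}{92 - 140} - -6617 = \frac{1}{-48} \left(-166\right) + 6617 = \left(- \frac{1}{48}\right) \left(-166\right) + 6617 = \frac{83}{24} + 6617 = \frac{158891}{24}$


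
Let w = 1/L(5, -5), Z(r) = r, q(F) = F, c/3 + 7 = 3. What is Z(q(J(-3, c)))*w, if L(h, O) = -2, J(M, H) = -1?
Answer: 1/2 ≈ 0.50000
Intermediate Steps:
c = -12 (c = -21 + 3*3 = -21 + 9 = -12)
w = -1/2 (w = 1/(-2) = -1/2 ≈ -0.50000)
Z(q(J(-3, c)))*w = -1*(-1/2) = 1/2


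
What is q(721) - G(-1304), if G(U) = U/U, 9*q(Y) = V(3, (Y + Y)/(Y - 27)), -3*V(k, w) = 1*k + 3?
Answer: -11/9 ≈ -1.2222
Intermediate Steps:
V(k, w) = -1 - k/3 (V(k, w) = -(1*k + 3)/3 = -(k + 3)/3 = -(3 + k)/3 = -1 - k/3)
q(Y) = -2/9 (q(Y) = (-1 - ⅓*3)/9 = (-1 - 1)/9 = (⅑)*(-2) = -2/9)
G(U) = 1
q(721) - G(-1304) = -2/9 - 1*1 = -2/9 - 1 = -11/9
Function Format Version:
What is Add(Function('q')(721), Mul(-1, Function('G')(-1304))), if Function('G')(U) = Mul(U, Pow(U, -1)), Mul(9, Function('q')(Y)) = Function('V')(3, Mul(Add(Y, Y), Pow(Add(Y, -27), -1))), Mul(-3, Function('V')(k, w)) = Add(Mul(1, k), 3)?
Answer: Rational(-11, 9) ≈ -1.2222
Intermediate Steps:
Function('V')(k, w) = Add(-1, Mul(Rational(-1, 3), k)) (Function('V')(k, w) = Mul(Rational(-1, 3), Add(Mul(1, k), 3)) = Mul(Rational(-1, 3), Add(k, 3)) = Mul(Rational(-1, 3), Add(3, k)) = Add(-1, Mul(Rational(-1, 3), k)))
Function('q')(Y) = Rational(-2, 9) (Function('q')(Y) = Mul(Rational(1, 9), Add(-1, Mul(Rational(-1, 3), 3))) = Mul(Rational(1, 9), Add(-1, -1)) = Mul(Rational(1, 9), -2) = Rational(-2, 9))
Function('G')(U) = 1
Add(Function('q')(721), Mul(-1, Function('G')(-1304))) = Add(Rational(-2, 9), Mul(-1, 1)) = Add(Rational(-2, 9), -1) = Rational(-11, 9)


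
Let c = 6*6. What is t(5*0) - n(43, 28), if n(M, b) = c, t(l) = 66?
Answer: 30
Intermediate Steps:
c = 36
n(M, b) = 36
t(5*0) - n(43, 28) = 66 - 1*36 = 66 - 36 = 30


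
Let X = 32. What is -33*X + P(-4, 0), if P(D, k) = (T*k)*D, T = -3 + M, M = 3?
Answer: -1056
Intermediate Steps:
T = 0 (T = -3 + 3 = 0)
P(D, k) = 0 (P(D, k) = (0*k)*D = 0*D = 0)
-33*X + P(-4, 0) = -33*32 + 0 = -1056 + 0 = -1056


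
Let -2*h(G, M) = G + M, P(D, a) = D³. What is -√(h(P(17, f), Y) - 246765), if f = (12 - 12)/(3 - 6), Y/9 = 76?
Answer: -I*√998254/2 ≈ -499.56*I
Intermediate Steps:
Y = 684 (Y = 9*76 = 684)
f = 0 (f = 0/(-3) = 0*(-⅓) = 0)
h(G, M) = -G/2 - M/2 (h(G, M) = -(G + M)/2 = -G/2 - M/2)
-√(h(P(17, f), Y) - 246765) = -√((-½*17³ - ½*684) - 246765) = -√((-½*4913 - 342) - 246765) = -√((-4913/2 - 342) - 246765) = -√(-5597/2 - 246765) = -√(-499127/2) = -I*√998254/2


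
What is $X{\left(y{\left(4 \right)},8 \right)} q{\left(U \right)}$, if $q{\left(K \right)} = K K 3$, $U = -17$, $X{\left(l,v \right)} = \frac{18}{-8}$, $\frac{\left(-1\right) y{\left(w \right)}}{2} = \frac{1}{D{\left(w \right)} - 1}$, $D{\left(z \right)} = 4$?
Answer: $- \frac{7803}{4} \approx -1950.8$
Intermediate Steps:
$y{\left(w \right)} = - \frac{2}{3}$ ($y{\left(w \right)} = - \frac{2}{4 - 1} = - \frac{2}{3}$)
$X{\left(l,v \right)} = - \frac{9}{4}$ ($X{\left(l,v \right)} = 18 \left(- \frac{1}{8}\right) = - \frac{9}{4}$)
$q{\left(K \right)} = 3 K^{2}$ ($q{\left(K \right)} = K^{2} \cdot 3 = 3 K^{2}$)
$X{\left(y{\left(4 \right)},8 \right)} q{\left(U \right)} = - \frac{9 \cdot 3 \left(-17\right)^{2}}{4} = - \frac{9 \cdot 3 \cdot 289}{4} = \left(- \frac{9}{4}\right) 867 = - \frac{7803}{4}$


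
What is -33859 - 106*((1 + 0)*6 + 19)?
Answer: -36509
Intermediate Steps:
-33859 - 106*((1 + 0)*6 + 19) = -33859 - 106*(1*6 + 19) = -33859 - 106*(6 + 19) = -33859 - 106*25 = -33859 - 1*2650 = -33859 - 2650 = -36509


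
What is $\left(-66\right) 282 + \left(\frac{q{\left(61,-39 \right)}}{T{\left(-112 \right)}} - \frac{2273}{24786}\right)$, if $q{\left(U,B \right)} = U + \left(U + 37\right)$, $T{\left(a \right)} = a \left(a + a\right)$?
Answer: $- \frac{5786787391433}{310915584} \approx -18612.0$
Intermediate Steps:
$T{\left(a \right)} = 2 a^{2}$ ($T{\left(a \right)} = a 2 a = 2 a^{2}$)
$q{\left(U,B \right)} = 37 + 2 U$ ($q{\left(U,B \right)} = U + \left(37 + U\right) = 37 + 2 U$)
$\left(-66\right) 282 + \left(\frac{q{\left(61,-39 \right)}}{T{\left(-112 \right)}} - \frac{2273}{24786}\right) = \left(-66\right) 282 - \left(\frac{2273}{24786} - \frac{37 + 2 \cdot 61}{2 \left(-112\right)^{2}}\right) = -18612 - \left(\frac{2273}{24786} - \frac{37 + 122}{2 \cdot 12544}\right) = -18612 - \left(\frac{2273}{24786} - \frac{159}{25088}\right) = -18612 + \left(159 \cdot \frac{1}{25088} - \frac{2273}{24786}\right) = -18612 + \left(\frac{159}{25088} - \frac{2273}{24786}\right) = -18612 - \frac{26542025}{310915584} = - \frac{5786787391433}{310915584}$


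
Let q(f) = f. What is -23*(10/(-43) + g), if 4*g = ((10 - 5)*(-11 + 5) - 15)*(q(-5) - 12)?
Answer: -755665/172 ≈ -4393.4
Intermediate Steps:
g = 765/4 (g = (((10 - 5)*(-11 + 5) - 15)*(-5 - 12))/4 = ((5*(-6) - 15)*(-17))/4 = ((-30 - 15)*(-17))/4 = (-45*(-17))/4 = (¼)*765 = 765/4 ≈ 191.25)
-23*(10/(-43) + g) = -23*(10/(-43) + 765/4) = -23*(10*(-1/43) + 765/4) = -23*(-10/43 + 765/4) = -23*32855/172 = -755665/172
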